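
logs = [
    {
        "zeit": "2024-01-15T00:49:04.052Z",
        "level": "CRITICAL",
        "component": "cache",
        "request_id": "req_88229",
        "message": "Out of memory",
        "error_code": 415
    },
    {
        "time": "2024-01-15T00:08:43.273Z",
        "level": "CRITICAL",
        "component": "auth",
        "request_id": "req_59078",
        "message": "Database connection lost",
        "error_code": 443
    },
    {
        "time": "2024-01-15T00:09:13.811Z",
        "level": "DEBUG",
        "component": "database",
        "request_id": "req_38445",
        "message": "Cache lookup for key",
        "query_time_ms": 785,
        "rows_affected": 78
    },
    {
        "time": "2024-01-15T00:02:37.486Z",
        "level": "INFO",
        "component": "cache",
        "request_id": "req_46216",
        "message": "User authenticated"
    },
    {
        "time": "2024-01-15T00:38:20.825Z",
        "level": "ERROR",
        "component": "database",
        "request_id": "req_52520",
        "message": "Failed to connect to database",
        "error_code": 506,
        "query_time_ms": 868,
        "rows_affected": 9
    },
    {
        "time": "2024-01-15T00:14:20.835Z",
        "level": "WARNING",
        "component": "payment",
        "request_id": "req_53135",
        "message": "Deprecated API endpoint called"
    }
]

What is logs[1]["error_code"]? 443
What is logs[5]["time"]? "2024-01-15T00:14:20.835Z"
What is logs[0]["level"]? "CRITICAL"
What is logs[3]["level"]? "INFO"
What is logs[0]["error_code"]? 415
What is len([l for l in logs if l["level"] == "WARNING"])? 1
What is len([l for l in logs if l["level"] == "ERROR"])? 1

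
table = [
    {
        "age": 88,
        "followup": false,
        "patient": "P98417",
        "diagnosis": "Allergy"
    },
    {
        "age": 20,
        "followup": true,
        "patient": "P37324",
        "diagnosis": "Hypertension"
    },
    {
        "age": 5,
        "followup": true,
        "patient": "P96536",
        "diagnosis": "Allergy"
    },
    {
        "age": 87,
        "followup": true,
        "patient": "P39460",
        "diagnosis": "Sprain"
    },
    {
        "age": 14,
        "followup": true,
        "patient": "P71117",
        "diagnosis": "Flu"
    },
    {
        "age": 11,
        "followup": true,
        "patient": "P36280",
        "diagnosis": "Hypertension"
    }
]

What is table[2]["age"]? 5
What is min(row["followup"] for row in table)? False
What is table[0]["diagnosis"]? "Allergy"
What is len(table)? 6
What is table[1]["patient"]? "P37324"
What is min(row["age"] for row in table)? 5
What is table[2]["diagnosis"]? "Allergy"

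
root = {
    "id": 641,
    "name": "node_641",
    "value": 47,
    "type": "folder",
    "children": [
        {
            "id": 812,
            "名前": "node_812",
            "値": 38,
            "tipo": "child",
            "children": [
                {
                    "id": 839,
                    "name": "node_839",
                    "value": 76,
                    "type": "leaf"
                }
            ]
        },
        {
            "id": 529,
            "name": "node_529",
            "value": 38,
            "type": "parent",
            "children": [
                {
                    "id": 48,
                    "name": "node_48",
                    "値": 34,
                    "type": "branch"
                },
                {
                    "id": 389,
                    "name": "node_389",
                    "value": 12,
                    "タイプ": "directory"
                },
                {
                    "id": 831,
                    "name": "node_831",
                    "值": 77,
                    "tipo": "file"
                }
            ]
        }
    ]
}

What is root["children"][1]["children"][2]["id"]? 831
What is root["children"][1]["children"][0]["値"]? 34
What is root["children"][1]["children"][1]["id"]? 389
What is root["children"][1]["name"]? "node_529"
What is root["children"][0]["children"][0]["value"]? 76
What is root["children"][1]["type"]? "parent"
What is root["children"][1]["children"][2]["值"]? 77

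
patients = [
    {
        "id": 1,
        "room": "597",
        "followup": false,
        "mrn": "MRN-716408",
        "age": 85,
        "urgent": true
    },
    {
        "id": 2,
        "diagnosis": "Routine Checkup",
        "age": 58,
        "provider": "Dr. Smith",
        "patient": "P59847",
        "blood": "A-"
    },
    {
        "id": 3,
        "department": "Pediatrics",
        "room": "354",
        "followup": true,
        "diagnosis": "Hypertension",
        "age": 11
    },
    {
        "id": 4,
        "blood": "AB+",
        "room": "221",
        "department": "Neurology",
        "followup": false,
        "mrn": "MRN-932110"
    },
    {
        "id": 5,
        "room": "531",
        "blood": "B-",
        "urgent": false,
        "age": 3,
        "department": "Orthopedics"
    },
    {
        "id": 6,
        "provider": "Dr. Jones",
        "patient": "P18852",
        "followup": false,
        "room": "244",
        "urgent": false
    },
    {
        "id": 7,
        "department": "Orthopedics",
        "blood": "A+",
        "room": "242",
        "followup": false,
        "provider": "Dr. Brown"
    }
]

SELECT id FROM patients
[1, 2, 3, 4, 5, 6, 7]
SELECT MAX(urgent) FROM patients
True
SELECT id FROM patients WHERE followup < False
[]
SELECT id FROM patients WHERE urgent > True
[]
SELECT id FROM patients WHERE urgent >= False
[1, 5, 6]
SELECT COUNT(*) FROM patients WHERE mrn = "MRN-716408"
1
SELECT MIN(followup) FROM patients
False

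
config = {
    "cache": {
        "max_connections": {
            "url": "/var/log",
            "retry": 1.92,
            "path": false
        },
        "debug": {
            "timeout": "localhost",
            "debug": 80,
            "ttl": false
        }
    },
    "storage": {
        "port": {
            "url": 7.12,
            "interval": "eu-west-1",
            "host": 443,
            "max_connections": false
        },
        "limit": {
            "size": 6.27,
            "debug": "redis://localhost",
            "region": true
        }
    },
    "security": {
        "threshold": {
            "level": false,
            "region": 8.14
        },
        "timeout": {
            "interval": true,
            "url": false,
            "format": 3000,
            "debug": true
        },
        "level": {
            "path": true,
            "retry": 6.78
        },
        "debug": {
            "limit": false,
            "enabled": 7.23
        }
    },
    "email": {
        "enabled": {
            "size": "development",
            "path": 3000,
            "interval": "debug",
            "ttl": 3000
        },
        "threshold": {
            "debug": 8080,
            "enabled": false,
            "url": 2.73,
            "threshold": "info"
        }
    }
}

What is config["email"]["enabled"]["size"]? "development"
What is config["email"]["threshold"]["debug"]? 8080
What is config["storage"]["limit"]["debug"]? "redis://localhost"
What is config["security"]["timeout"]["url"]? False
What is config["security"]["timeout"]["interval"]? True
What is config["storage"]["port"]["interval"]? "eu-west-1"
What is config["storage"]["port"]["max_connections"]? False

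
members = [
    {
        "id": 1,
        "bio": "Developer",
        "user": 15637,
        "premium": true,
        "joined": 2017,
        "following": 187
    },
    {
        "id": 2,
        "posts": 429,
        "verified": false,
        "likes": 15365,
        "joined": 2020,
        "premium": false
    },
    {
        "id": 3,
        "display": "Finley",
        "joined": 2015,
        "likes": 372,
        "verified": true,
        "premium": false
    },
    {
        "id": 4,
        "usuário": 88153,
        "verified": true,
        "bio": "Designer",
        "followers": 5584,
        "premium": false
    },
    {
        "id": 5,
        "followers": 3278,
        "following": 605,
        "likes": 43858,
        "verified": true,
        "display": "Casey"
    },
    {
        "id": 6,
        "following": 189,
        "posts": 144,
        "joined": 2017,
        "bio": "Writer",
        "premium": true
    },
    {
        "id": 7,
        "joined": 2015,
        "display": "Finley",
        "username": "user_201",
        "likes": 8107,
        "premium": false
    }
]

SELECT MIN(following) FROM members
187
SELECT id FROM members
[1, 2, 3, 4, 5, 6, 7]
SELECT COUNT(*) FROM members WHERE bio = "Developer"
1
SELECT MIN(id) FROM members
1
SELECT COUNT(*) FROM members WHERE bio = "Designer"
1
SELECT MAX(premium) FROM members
True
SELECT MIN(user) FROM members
15637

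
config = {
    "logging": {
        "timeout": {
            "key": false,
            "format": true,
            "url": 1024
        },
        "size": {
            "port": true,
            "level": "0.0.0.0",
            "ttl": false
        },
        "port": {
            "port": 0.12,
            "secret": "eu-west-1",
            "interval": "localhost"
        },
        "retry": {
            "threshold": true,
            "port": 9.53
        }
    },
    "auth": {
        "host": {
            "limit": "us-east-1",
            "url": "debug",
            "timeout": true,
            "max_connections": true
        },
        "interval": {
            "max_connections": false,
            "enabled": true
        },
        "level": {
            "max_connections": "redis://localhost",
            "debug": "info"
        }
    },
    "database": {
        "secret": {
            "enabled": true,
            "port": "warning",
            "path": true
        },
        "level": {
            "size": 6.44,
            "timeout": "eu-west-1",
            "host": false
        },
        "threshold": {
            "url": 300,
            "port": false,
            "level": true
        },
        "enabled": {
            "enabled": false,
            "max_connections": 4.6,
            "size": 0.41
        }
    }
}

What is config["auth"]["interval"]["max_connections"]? False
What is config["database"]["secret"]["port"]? "warning"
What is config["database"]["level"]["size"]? 6.44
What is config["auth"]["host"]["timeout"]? True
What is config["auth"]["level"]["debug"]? "info"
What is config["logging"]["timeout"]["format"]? True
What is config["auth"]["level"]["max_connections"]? "redis://localhost"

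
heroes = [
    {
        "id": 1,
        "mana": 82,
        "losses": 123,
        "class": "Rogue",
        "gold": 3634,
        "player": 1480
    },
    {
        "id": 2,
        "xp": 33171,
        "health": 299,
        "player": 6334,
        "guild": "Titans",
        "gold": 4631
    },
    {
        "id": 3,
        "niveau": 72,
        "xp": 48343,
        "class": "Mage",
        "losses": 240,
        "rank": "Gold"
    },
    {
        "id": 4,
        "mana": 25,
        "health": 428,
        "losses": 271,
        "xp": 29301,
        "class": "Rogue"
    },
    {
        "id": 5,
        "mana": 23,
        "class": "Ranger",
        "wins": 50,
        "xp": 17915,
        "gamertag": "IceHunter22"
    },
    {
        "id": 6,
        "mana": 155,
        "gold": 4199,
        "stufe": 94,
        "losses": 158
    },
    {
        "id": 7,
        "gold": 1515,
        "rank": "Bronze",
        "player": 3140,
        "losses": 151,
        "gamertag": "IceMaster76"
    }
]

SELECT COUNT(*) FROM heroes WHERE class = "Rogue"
2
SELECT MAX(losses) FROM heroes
271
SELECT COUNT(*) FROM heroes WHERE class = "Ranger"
1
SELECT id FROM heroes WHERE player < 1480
[]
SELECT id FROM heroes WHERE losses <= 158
[1, 6, 7]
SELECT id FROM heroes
[1, 2, 3, 4, 5, 6, 7]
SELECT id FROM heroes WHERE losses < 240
[1, 6, 7]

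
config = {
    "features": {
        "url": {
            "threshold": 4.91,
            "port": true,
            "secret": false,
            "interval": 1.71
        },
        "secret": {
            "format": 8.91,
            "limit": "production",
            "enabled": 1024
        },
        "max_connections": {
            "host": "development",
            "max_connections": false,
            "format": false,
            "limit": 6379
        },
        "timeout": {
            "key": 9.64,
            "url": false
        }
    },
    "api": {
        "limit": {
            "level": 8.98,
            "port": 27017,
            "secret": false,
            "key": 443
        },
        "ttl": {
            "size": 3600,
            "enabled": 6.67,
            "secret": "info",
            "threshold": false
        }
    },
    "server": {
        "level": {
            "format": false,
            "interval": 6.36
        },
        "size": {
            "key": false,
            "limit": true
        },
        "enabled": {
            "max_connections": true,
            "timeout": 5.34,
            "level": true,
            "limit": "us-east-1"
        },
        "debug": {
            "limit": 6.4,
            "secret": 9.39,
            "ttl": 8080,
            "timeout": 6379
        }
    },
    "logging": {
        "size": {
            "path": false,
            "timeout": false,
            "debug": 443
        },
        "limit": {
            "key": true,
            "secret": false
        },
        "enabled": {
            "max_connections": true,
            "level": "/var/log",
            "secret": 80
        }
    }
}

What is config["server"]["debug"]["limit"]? 6.4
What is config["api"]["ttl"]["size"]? 3600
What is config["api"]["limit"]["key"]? 443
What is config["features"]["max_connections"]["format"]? False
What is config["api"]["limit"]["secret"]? False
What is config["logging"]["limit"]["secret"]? False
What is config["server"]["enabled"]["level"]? True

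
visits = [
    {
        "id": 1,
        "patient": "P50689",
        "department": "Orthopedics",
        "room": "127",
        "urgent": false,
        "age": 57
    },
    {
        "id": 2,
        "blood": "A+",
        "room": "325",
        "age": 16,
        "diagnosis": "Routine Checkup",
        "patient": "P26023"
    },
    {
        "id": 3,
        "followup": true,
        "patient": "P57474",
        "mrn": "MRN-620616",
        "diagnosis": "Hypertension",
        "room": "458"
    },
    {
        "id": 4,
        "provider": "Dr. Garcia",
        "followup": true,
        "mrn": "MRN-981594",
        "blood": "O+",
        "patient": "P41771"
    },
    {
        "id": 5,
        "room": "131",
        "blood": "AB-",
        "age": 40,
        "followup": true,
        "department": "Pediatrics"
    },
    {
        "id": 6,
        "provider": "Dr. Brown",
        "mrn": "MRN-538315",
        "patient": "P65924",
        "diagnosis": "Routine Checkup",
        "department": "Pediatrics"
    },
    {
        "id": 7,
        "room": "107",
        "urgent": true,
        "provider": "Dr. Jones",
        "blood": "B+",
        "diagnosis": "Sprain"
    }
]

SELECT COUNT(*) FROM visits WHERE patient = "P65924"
1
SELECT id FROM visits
[1, 2, 3, 4, 5, 6, 7]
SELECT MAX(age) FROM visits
57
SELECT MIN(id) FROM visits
1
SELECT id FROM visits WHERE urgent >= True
[7]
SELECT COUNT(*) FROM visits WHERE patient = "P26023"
1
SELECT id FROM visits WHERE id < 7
[1, 2, 3, 4, 5, 6]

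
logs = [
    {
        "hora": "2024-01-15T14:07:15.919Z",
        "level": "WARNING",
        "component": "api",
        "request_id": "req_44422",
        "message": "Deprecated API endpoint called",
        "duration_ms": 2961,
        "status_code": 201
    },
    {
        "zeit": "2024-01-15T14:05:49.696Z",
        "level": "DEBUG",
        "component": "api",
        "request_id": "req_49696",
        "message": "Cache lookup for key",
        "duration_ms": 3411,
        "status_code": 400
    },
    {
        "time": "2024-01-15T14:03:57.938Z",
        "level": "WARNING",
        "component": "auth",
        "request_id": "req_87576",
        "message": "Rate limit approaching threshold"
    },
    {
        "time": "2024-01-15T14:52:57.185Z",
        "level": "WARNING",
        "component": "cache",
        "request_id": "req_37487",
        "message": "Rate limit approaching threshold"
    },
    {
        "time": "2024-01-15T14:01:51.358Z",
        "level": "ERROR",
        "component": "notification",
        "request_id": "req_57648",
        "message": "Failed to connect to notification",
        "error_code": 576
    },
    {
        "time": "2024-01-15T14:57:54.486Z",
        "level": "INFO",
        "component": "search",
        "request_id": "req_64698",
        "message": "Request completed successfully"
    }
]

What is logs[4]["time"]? "2024-01-15T14:01:51.358Z"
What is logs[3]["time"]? "2024-01-15T14:52:57.185Z"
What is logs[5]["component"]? "search"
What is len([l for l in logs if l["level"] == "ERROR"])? 1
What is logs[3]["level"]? "WARNING"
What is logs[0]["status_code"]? 201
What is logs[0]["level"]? "WARNING"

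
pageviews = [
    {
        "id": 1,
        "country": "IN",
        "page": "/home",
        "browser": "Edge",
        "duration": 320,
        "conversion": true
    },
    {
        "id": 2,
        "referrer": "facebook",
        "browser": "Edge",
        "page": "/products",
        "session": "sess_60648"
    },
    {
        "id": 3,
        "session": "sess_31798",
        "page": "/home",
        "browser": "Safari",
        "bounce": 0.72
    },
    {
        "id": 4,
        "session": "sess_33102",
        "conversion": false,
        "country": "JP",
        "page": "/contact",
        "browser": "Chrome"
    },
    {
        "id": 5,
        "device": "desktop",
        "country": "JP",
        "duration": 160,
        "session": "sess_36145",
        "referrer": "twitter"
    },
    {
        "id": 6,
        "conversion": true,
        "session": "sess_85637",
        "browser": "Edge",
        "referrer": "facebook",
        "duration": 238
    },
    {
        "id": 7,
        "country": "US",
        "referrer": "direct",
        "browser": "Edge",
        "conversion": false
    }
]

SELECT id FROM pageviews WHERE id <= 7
[1, 2, 3, 4, 5, 6, 7]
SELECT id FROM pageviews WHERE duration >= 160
[1, 5, 6]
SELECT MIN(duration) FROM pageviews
160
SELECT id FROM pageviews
[1, 2, 3, 4, 5, 6, 7]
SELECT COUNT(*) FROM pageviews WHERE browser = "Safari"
1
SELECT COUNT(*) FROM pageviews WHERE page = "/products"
1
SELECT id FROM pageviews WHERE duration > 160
[1, 6]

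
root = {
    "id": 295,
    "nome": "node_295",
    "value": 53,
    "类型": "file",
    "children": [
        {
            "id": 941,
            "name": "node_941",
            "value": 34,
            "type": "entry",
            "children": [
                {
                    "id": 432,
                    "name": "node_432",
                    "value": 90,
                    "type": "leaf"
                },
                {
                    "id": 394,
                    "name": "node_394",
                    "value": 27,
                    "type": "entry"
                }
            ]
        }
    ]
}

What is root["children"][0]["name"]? "node_941"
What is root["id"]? 295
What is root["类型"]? "file"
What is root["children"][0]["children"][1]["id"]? 394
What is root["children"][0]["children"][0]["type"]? "leaf"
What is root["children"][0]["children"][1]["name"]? "node_394"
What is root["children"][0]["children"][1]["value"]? 27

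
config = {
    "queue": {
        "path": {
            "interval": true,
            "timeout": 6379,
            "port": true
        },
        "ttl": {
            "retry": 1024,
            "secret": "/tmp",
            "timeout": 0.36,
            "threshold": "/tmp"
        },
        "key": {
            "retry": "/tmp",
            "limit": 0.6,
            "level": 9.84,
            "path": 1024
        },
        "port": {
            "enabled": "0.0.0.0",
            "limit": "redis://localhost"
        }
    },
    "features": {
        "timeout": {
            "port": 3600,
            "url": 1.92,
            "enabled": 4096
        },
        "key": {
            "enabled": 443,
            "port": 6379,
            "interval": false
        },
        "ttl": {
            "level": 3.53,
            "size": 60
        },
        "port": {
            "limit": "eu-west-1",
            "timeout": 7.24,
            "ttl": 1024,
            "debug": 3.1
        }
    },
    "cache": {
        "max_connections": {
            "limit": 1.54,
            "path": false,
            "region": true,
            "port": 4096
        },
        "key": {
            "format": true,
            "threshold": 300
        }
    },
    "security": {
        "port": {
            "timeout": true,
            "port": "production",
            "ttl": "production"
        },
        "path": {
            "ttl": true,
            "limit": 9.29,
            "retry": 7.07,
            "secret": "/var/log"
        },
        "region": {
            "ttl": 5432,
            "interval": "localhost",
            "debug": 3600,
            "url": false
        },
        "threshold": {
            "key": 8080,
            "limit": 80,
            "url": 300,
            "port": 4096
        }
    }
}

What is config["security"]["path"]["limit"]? 9.29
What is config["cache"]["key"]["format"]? True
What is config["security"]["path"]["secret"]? "/var/log"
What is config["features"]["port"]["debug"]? 3.1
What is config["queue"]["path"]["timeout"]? 6379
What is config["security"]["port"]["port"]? "production"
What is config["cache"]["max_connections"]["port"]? 4096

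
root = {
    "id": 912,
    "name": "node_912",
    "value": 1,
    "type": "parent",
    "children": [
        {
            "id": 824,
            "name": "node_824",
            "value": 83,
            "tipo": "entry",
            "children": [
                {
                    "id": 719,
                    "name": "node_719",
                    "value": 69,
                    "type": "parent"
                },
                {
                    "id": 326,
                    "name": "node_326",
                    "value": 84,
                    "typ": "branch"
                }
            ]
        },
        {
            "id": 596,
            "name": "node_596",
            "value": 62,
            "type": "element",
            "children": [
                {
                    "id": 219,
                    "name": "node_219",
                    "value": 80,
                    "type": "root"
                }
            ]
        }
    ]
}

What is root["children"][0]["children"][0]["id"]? 719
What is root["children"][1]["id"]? 596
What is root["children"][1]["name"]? "node_596"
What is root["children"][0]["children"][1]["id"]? 326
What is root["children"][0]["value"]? 83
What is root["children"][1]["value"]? 62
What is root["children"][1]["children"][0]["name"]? "node_219"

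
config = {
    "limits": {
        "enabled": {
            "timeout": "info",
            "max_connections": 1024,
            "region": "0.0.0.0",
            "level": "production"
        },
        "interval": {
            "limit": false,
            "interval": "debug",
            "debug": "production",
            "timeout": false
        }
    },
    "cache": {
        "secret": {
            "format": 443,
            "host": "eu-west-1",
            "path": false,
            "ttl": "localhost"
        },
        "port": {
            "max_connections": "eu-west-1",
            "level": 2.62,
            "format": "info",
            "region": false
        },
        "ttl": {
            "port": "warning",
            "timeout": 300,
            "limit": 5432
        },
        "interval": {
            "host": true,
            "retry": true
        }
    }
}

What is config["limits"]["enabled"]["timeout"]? "info"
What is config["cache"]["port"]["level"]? 2.62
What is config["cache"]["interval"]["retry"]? True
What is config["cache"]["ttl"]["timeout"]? 300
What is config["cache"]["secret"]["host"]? "eu-west-1"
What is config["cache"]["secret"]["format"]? 443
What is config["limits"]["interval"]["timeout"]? False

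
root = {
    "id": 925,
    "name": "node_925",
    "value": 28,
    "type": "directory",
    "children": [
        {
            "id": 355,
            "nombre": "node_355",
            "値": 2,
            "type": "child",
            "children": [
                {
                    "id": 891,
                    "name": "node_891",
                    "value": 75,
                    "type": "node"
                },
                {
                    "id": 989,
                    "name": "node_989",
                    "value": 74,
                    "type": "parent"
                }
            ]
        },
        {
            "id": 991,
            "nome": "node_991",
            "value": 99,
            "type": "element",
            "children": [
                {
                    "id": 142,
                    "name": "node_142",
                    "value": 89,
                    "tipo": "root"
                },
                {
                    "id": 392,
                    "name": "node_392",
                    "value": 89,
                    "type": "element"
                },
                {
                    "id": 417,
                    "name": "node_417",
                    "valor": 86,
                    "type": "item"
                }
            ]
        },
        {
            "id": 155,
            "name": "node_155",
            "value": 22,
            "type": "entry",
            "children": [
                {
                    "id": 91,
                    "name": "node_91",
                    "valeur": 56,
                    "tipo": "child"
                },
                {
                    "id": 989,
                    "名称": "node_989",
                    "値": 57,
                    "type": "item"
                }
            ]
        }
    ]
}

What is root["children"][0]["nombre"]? "node_355"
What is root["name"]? "node_925"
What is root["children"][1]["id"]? 991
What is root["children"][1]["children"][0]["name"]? "node_142"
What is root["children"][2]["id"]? 155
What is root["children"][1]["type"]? "element"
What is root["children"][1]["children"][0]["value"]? 89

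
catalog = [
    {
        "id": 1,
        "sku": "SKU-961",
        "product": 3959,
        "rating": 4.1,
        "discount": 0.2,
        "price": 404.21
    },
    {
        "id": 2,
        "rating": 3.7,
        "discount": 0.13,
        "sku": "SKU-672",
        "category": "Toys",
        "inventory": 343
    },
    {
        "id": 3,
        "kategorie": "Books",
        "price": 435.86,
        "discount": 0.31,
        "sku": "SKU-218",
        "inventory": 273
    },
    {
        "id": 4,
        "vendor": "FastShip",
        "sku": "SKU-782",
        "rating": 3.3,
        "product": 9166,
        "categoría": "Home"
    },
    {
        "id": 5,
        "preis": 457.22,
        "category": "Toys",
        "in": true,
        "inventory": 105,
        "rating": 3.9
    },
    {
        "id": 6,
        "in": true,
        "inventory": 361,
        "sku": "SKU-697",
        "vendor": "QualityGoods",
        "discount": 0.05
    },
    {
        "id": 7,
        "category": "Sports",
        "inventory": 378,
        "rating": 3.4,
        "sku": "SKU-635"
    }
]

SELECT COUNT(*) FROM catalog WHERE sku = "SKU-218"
1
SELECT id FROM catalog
[1, 2, 3, 4, 5, 6, 7]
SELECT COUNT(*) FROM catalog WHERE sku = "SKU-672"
1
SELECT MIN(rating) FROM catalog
3.3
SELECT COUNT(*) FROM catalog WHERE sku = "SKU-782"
1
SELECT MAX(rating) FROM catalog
4.1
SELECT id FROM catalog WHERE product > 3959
[4]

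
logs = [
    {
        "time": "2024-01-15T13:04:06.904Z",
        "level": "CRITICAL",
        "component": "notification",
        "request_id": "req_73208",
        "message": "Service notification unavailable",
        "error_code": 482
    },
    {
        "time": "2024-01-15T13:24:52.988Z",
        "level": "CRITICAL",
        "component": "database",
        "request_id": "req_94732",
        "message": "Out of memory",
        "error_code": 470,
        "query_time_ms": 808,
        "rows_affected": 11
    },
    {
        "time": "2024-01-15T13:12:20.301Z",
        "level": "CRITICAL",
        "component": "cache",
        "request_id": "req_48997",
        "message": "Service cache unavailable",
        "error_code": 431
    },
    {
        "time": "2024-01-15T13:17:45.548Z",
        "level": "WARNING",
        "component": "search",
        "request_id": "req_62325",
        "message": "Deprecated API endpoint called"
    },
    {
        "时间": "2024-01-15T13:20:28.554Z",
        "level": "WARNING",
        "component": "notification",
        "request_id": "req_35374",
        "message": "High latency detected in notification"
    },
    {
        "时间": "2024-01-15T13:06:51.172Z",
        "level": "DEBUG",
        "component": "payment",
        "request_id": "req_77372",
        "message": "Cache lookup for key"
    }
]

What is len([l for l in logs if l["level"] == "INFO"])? 0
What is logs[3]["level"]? "WARNING"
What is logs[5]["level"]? "DEBUG"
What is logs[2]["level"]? "CRITICAL"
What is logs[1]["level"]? "CRITICAL"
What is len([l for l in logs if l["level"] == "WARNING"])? 2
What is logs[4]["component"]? "notification"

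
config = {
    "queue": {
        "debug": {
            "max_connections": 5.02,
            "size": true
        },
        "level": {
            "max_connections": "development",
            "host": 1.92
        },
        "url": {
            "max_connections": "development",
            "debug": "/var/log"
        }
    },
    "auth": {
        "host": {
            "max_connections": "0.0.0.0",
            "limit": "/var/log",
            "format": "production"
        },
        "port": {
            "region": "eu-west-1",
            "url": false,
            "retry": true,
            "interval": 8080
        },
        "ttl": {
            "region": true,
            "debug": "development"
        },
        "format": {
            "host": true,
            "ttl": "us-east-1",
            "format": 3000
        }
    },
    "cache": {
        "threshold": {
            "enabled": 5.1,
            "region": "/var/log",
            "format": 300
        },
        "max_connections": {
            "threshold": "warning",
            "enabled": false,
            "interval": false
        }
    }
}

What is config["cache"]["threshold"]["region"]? "/var/log"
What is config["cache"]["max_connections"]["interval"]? False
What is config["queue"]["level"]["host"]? 1.92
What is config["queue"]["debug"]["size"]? True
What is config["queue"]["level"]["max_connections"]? "development"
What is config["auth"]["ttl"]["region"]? True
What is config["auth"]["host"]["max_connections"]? "0.0.0.0"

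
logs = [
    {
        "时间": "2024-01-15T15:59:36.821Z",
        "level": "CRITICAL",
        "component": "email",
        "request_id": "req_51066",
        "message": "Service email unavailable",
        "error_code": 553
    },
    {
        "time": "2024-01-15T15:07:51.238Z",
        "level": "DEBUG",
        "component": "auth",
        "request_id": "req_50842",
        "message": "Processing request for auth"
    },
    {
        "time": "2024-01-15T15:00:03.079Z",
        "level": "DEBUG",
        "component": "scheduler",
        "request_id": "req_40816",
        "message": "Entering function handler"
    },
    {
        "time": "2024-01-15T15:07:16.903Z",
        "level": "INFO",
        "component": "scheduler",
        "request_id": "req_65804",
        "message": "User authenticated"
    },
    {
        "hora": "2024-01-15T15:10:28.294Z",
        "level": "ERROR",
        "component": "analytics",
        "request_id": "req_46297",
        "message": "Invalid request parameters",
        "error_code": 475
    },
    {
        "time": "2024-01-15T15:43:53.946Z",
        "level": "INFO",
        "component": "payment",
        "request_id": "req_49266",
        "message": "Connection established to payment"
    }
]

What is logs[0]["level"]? "CRITICAL"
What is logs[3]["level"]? "INFO"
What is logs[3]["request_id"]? "req_65804"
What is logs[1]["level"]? "DEBUG"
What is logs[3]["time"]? "2024-01-15T15:07:16.903Z"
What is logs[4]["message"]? "Invalid request parameters"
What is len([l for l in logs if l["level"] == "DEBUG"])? 2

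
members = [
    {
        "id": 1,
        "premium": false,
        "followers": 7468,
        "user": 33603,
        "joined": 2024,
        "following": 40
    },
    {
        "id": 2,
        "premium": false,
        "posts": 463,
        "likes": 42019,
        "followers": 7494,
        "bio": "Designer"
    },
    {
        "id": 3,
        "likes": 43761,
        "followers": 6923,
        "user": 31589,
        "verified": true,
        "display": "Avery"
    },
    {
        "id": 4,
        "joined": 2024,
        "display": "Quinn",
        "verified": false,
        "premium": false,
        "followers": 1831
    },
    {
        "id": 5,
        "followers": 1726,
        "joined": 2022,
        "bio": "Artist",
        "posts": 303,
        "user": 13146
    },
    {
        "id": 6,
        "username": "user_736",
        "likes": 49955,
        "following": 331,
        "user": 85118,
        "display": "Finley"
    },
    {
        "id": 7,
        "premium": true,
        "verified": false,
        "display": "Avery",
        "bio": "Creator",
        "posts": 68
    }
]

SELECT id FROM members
[1, 2, 3, 4, 5, 6, 7]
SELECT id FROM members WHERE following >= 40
[1, 6]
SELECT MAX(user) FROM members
85118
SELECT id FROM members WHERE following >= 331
[6]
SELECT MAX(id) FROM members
7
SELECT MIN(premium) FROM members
False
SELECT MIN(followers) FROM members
1726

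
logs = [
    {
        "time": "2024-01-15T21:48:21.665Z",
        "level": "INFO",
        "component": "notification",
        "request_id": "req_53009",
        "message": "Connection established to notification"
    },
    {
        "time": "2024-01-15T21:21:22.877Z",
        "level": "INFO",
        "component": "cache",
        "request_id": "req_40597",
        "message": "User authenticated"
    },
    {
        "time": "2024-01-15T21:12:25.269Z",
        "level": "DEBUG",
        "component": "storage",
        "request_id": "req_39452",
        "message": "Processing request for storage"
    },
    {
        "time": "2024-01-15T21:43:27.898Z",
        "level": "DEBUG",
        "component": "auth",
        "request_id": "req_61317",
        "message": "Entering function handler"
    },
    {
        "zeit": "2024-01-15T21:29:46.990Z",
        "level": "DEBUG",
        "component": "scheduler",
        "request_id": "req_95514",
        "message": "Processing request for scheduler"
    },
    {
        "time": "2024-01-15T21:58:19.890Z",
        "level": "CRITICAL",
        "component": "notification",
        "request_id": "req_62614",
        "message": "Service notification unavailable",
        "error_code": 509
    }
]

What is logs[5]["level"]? "CRITICAL"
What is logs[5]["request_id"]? "req_62614"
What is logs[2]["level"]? "DEBUG"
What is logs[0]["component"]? "notification"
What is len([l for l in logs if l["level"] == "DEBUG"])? 3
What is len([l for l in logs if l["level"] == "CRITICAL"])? 1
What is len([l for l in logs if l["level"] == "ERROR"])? 0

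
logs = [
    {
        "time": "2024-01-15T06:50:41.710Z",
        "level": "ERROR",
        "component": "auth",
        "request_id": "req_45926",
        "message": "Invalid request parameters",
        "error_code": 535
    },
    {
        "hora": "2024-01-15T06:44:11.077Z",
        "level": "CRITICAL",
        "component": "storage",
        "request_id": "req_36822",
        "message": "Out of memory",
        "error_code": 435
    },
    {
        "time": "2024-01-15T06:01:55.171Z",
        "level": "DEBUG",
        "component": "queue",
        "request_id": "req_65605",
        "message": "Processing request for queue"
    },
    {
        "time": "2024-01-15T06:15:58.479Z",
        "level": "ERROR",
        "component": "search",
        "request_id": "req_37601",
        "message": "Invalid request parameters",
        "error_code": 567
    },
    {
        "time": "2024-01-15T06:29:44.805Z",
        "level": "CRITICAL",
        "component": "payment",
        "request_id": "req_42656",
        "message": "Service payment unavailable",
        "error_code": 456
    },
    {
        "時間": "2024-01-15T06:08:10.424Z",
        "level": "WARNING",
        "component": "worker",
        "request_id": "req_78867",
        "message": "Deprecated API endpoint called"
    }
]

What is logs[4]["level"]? "CRITICAL"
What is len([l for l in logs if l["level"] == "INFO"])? 0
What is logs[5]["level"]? "WARNING"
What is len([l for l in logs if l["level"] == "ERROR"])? 2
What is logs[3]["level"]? "ERROR"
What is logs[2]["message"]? "Processing request for queue"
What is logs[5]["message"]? "Deprecated API endpoint called"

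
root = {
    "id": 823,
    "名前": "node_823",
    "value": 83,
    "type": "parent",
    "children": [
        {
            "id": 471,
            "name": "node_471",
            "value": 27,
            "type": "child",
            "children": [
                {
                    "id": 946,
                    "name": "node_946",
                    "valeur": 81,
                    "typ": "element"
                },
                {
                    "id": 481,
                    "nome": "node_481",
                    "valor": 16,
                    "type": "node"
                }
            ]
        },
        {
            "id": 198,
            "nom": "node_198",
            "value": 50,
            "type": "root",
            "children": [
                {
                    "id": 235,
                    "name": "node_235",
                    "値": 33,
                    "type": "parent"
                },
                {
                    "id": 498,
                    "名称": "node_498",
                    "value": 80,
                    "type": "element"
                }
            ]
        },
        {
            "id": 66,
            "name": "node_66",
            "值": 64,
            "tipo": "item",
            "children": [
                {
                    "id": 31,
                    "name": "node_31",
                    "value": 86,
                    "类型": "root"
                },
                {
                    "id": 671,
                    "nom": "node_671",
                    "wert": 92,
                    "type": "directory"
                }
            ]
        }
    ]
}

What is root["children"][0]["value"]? 27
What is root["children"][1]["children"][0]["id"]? 235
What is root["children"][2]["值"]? 64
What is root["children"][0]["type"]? "child"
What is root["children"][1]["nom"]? "node_198"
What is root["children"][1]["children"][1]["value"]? 80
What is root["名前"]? "node_823"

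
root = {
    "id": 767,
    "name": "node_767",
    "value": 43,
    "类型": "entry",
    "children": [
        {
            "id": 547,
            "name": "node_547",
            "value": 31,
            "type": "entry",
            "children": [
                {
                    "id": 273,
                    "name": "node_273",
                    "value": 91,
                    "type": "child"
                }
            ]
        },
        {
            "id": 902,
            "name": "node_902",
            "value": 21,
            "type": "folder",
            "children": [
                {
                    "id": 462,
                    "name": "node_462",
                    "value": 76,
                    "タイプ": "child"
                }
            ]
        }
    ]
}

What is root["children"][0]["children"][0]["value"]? 91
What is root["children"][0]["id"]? 547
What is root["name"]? "node_767"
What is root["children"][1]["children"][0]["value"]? 76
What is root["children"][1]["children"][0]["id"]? 462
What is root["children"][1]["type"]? "folder"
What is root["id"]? 767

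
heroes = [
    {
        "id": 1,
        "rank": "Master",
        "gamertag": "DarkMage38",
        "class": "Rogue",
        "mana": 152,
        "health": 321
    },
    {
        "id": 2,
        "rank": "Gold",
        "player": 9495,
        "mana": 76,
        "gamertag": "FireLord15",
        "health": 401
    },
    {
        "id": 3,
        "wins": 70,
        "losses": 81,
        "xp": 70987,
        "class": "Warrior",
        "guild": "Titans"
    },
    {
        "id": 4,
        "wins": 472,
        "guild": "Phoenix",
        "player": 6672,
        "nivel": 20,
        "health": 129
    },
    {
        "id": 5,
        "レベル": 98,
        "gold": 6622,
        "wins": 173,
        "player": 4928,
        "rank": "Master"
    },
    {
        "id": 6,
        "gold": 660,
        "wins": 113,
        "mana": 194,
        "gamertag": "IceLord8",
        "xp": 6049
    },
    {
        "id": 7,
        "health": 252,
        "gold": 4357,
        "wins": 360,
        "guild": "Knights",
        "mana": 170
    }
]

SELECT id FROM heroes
[1, 2, 3, 4, 5, 6, 7]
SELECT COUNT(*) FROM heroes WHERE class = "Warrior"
1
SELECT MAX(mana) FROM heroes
194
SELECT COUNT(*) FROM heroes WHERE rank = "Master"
2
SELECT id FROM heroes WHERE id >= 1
[1, 2, 3, 4, 5, 6, 7]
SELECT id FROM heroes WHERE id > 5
[6, 7]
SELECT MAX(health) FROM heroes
401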